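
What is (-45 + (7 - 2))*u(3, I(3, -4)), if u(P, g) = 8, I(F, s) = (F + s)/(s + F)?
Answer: -320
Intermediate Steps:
I(F, s) = 1 (I(F, s) = (F + s)/(F + s) = 1)
(-45 + (7 - 2))*u(3, I(3, -4)) = (-45 + (7 - 2))*8 = (-45 + 5)*8 = -40*8 = -320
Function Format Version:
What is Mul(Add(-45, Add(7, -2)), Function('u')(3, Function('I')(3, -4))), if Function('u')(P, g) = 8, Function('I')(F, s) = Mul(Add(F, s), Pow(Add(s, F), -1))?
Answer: -320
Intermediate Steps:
Function('I')(F, s) = 1 (Function('I')(F, s) = Mul(Add(F, s), Pow(Add(F, s), -1)) = 1)
Mul(Add(-45, Add(7, -2)), Function('u')(3, Function('I')(3, -4))) = Mul(Add(-45, Add(7, -2)), 8) = Mul(Add(-45, 5), 8) = Mul(-40, 8) = -320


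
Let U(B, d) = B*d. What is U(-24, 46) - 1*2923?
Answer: -4027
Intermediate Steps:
U(-24, 46) - 1*2923 = -24*46 - 1*2923 = -1104 - 2923 = -4027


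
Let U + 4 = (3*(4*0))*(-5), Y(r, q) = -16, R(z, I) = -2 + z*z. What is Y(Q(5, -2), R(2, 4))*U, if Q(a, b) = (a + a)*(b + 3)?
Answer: 64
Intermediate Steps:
Q(a, b) = 2*a*(3 + b) (Q(a, b) = (2*a)*(3 + b) = 2*a*(3 + b))
R(z, I) = -2 + z²
U = -4 (U = -4 + (3*(4*0))*(-5) = -4 + (3*0)*(-5) = -4 + 0*(-5) = -4 + 0 = -4)
Y(Q(5, -2), R(2, 4))*U = -16*(-4) = 64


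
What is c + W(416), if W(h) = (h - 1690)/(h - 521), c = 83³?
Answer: 8576987/15 ≈ 5.7180e+5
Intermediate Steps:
c = 571787
W(h) = (-1690 + h)/(-521 + h)
c + W(416) = 571787 + (-1690 + 416)/(-521 + 416) = 571787 - 1274/(-105) = 571787 - 1/105*(-1274) = 571787 + 182/15 = 8576987/15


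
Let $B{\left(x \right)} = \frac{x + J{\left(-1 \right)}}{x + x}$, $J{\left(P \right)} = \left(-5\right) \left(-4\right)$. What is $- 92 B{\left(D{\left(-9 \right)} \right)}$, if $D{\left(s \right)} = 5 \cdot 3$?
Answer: $- \frac{322}{3} \approx -107.33$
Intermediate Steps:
$D{\left(s \right)} = 15$
$J{\left(P \right)} = 20$
$B{\left(x \right)} = \frac{20 + x}{2 x}$ ($B{\left(x \right)} = \frac{x + 20}{x + x} = \frac{20 + x}{2 x}$)
$- 92 B{\left(D{\left(-9 \right)} \right)} = - 92 \frac{20 + 15}{2 \cdot 15} = - 92 \cdot \frac{1}{2} \cdot \frac{1}{15} \cdot 35 = \left(-92\right) \frac{7}{6} = - \frac{322}{3}$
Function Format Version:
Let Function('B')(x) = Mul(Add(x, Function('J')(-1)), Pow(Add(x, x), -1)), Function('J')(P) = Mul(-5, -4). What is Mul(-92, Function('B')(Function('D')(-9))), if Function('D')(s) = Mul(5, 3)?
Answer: Rational(-322, 3) ≈ -107.33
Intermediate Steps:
Function('D')(s) = 15
Function('J')(P) = 20
Function('B')(x) = Mul(Rational(1, 2), Pow(x, -1), Add(20, x)) (Function('B')(x) = Mul(Add(x, 20), Pow(Add(x, x), -1)) = Mul(Add(20, x), Pow(Mul(2, x), -1)) = Mul(Add(20, x), Mul(Rational(1, 2), Pow(x, -1))) = Mul(Rational(1, 2), Pow(x, -1), Add(20, x)))
Mul(-92, Function('B')(Function('D')(-9))) = Mul(-92, Mul(Rational(1, 2), Pow(15, -1), Add(20, 15))) = Mul(-92, Mul(Rational(1, 2), Rational(1, 15), 35)) = Mul(-92, Rational(7, 6)) = Rational(-322, 3)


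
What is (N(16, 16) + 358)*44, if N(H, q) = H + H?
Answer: 17160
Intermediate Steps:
N(H, q) = 2*H
(N(16, 16) + 358)*44 = (2*16 + 358)*44 = (32 + 358)*44 = 390*44 = 17160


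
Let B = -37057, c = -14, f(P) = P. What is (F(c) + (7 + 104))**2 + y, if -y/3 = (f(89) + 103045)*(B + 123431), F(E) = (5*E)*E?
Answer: -26723098067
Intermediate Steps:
F(E) = 5*E**2
y = -26724288348 (y = -3*(89 + 103045)*(-37057 + 123431) = -309402*86374 = -3*8908096116 = -26724288348)
(F(c) + (7 + 104))**2 + y = (5*(-14)**2 + (7 + 104))**2 - 26724288348 = (5*196 + 111)**2 - 26724288348 = (980 + 111)**2 - 26724288348 = 1091**2 - 26724288348 = 1190281 - 26724288348 = -26723098067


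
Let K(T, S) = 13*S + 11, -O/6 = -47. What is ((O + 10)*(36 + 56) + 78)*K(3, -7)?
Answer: -2155360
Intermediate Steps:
O = 282 (O = -6*(-47) = 282)
K(T, S) = 11 + 13*S
((O + 10)*(36 + 56) + 78)*K(3, -7) = ((282 + 10)*(36 + 56) + 78)*(11 + 13*(-7)) = (292*92 + 78)*(11 - 91) = (26864 + 78)*(-80) = 26942*(-80) = -2155360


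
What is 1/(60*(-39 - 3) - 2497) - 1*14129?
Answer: -70885194/5017 ≈ -14129.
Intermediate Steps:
1/(60*(-39 - 3) - 2497) - 1*14129 = 1/(60*(-42) - 2497) - 14129 = 1/(-2520 - 2497) - 14129 = 1/(-5017) - 14129 = -1/5017 - 14129 = -70885194/5017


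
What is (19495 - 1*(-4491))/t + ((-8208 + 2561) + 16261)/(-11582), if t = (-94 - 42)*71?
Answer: -95073659/27958948 ≈ -3.4005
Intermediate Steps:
t = -9656 (t = -136*71 = -9656)
(19495 - 1*(-4491))/t + ((-8208 + 2561) + 16261)/(-11582) = (19495 - 1*(-4491))/(-9656) + ((-8208 + 2561) + 16261)/(-11582) = (19495 + 4491)*(-1/9656) + (-5647 + 16261)*(-1/11582) = 23986*(-1/9656) + 10614*(-1/11582) = -11993/4828 - 5307/5791 = -95073659/27958948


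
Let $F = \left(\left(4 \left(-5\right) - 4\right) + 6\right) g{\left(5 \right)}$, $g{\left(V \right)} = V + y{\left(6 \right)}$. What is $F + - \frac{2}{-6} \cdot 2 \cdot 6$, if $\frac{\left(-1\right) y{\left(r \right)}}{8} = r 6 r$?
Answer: $31018$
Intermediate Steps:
$y{\left(r \right)} = - 48 r^{2}$ ($y{\left(r \right)} = - 8 r 6 r = - 8 \cdot 6 r r = - 8 \cdot 6 r^{2} = - 48 r^{2}$)
$g{\left(V \right)} = -1728 + V$ ($g{\left(V \right)} = V - 48 \cdot 6^{2} = V - 1728 = -1728 + V$)
$F = 31014$ ($F = \left(\left(4 \left(-5\right) - 4\right) + 6\right) \left(-1728 + 5\right) = \left(\left(-20 - 4\right) + 6\right) \left(-1723\right) = \left(-24 + 6\right) \left(-1723\right) = \left(-18\right) \left(-1723\right) = 31014$)
$F + - \frac{2}{-6} \cdot 2 \cdot 6 = 31014 + - \frac{2}{-6} \cdot 2 \cdot 6 = 31014 + \left(-2\right) \left(- \frac{1}{6}\right) 2 \cdot 6 = 31014 + \frac{1}{3} \cdot 2 \cdot 6 = 31014 + \frac{2}{3} \cdot 6 = 31014 + 4 = 31018$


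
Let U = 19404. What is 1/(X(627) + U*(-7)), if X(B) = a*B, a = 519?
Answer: 1/189585 ≈ 5.2747e-6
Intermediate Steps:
X(B) = 519*B
1/(X(627) + U*(-7)) = 1/(519*627 + 19404*(-7)) = 1/(325413 - 135828) = 1/189585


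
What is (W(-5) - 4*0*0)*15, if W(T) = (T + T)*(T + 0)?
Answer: 750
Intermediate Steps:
W(T) = 2*T**2 (W(T) = (2*T)*T = 2*T**2)
(W(-5) - 4*0*0)*15 = (2*(-5)**2 - 4*0*0)*15 = (2*25 + 0*0)*15 = (50 + 0)*15 = 50*15 = 750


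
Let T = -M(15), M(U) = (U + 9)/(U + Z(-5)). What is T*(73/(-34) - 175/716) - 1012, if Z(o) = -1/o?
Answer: -116584973/115634 ≈ -1008.2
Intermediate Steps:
M(U) = (9 + U)/(1/5 + U) (M(U) = (U + 9)/(U - 1/(-5)) = (9 + U)/(U - 1*(-1/5)) = (9 + U)/(U + 1/5) = (9 + U)/(1/5 + U))
T = -30/19 (T = -5*(9 + 15)/(1 + 5*15) = -5*24/(1 + 75) = -5*24/76 = -1*30/19 = -30/19 ≈ -1.5789)
T*(73/(-34) - 175/716) - 1012 = -30*(73/(-34) - 175/716)/19 - 1012 = -30*(73*(-1/34) - 175*1/716)/19 - 1012 = -30*(-73/34 - 175/716)/19 - 1012 = -30/19*(-29109/12172) - 1012 = 436635/115634 - 1012 = -116584973/115634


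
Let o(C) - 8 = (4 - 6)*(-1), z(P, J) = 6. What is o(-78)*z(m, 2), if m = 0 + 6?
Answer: 60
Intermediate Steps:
m = 6
o(C) = 10 (o(C) = 8 + (4 - 6)*(-1) = 8 - 2*(-1) = 8 + 2 = 10)
o(-78)*z(m, 2) = 10*6 = 60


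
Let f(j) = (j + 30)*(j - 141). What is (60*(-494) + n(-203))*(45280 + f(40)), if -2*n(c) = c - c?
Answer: -1132544400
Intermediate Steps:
n(c) = 0 (n(c) = -(c - c)/2 = -1/2*0 = 0)
f(j) = (-141 + j)*(30 + j) (f(j) = (30 + j)*(-141 + j) = (-141 + j)*(30 + j))
(60*(-494) + n(-203))*(45280 + f(40)) = (60*(-494) + 0)*(45280 + (-4230 + 40**2 - 111*40)) = (-29640 + 0)*(45280 + (-4230 + 1600 - 4440)) = -29640*(45280 - 7070) = -29640*38210 = -1132544400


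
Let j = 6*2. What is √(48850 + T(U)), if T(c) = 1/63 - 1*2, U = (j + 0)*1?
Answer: 5*√861679/21 ≈ 221.02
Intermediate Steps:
j = 12
U = 12 (U = (12 + 0)*1 = 12*1 = 12)
T(c) = -125/63 (T(c) = 1/63 - 2 = -125/63)
√(48850 + T(U)) = √(48850 - 125/63) = √(3077425/63) = 5*√861679/21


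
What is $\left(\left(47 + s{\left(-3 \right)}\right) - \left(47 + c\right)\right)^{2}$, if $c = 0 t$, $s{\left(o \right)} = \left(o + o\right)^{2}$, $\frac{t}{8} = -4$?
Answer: $1296$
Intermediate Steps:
$t = -32$ ($t = 8 \left(-4\right) = -32$)
$s{\left(o \right)} = 4 o^{2}$ ($s{\left(o \right)} = \left(2 o\right)^{2} = 4 o^{2}$)
$c = 0$ ($c = 0 \left(-32\right) = 0$)
$\left(\left(47 + s{\left(-3 \right)}\right) - \left(47 + c\right)\right)^{2} = \left(\left(47 + 4 \left(-3\right)^{2}\right) - 47\right)^{2} = \left(\left(47 + 4 \cdot 9\right) + \left(-47 + 0\right)\right)^{2} = \left(\left(47 + 36\right) - 47\right)^{2} = \left(83 - 47\right)^{2} = 36^{2} = 1296$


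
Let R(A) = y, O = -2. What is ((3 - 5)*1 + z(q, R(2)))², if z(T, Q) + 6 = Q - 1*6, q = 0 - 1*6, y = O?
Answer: 256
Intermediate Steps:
y = -2
q = -6 (q = 0 - 6 = -6)
R(A) = -2
z(T, Q) = -12 + Q (z(T, Q) = -6 + (Q - 1*6) = -6 + (Q - 6) = -6 + (-6 + Q) = -12 + Q)
((3 - 5)*1 + z(q, R(2)))² = ((3 - 5)*1 + (-12 - 2))² = (-2*1 - 14)² = (-2 - 14)² = (-16)² = 256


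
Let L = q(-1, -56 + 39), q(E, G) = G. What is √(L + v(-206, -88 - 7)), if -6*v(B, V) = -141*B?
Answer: I*√4858 ≈ 69.699*I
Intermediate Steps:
v(B, V) = 47*B/2 (v(B, V) = -(-47)*B/2 = 47*B/2)
L = -17 (L = -56 + 39 = -17)
√(L + v(-206, -88 - 7)) = √(-17 + (47/2)*(-206)) = √(-17 - 4841) = √(-4858) = I*√4858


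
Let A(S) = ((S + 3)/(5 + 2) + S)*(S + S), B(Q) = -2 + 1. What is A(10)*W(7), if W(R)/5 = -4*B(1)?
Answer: 33200/7 ≈ 4742.9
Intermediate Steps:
B(Q) = -1
W(R) = 20 (W(R) = 5*(-4*(-1)) = 5*4 = 20)
A(S) = 2*S*(3/7 + 8*S/7) (A(S) = ((3 + S)/7 + S)*(2*S) = ((3 + S)*(⅐) + S)*(2*S) = ((3/7 + S/7) + S)*(2*S) = (3/7 + 8*S/7)*(2*S) = 2*S*(3/7 + 8*S/7))
A(10)*W(7) = ((2/7)*10*(3 + 8*10))*20 = ((2/7)*10*(3 + 80))*20 = ((2/7)*10*83)*20 = (1660/7)*20 = 33200/7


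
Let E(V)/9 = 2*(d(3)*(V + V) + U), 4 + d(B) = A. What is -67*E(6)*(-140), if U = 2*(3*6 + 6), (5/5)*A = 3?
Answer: 6078240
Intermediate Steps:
A = 3
U = 48 (U = 2*(18 + 6) = 2*24 = 48)
d(B) = -1 (d(B) = -4 + 3 = -1)
E(V) = 864 - 36*V (E(V) = 9*(2*(-(V + V) + 48)) = 9*(2*(-2*V + 48)) = 9*(2*(48 - 2*V)) = 9*(96 - 4*V) = 864 - 36*V)
-67*E(6)*(-140) = -67*(864 - 36*6)*(-140) = -67*(864 - 216)*(-140) = -67*648*(-140) = -43416*(-140) = 6078240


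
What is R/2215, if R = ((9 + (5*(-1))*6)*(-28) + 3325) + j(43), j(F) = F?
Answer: 3956/2215 ≈ 1.7860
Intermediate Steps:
R = 3956 (R = ((9 + (5*(-1))*6)*(-28) + 3325) + 43 = ((9 - 5*6)*(-28) + 3325) + 43 = ((9 - 30)*(-28) + 3325) + 43 = (-21*(-28) + 3325) + 43 = (588 + 3325) + 43 = 3913 + 43 = 3956)
R/2215 = 3956/2215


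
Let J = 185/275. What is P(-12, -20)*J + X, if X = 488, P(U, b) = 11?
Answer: 2477/5 ≈ 495.40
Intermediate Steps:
J = 37/55 (J = 185*(1/275) = 37/55 ≈ 0.67273)
P(-12, -20)*J + X = 11*(37/55) + 488 = 37/5 + 488 = 2477/5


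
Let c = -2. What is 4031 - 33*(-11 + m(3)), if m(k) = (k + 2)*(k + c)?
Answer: 4229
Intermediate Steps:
m(k) = (-2 + k)*(2 + k) (m(k) = (k + 2)*(k - 2) = (2 + k)*(-2 + k) = (-2 + k)*(2 + k))
4031 - 33*(-11 + m(3)) = 4031 - 33*(-11 + (-4 + 3**2)) = 4031 - 33*(-11 + (-4 + 9)) = 4031 - 33*(-11 + 5) = 4031 - 33*(-6) = 4031 - 1*(-198) = 4031 + 198 = 4229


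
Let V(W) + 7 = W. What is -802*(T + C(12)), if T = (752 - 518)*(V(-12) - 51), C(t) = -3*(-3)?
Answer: 13129542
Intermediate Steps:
C(t) = 9
V(W) = -7 + W
T = -16380 (T = (752 - 518)*((-7 - 12) - 51) = 234*(-19 - 51) = 234*(-70) = -16380)
-802*(T + C(12)) = -802*(-16380 + 9) = -802*(-16371) = 13129542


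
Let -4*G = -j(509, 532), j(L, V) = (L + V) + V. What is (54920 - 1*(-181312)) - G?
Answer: 943355/4 ≈ 2.3584e+5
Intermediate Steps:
j(L, V) = L + 2*V
G = 1573/4 (G = -(-1)*(509 + 2*532)/4 = -(-1)*(509 + 1064)/4 = -(-1)*1573/4 = -¼*(-1573) = 1573/4 ≈ 393.25)
(54920 - 1*(-181312)) - G = (54920 - 1*(-181312)) - 1*1573/4 = (54920 + 181312) - 1573/4 = 236232 - 1573/4 = 943355/4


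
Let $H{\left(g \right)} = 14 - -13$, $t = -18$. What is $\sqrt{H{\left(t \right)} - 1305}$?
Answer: $3 i \sqrt{142} \approx 35.749 i$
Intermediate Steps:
$H{\left(g \right)} = 27$ ($H{\left(g \right)} = 14 + 13 = 27$)
$\sqrt{H{\left(t \right)} - 1305} = \sqrt{27 - 1305} = \sqrt{-1278} = 3 i \sqrt{142}$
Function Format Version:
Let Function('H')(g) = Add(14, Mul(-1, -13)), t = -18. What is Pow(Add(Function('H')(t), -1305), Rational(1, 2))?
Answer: Mul(3, I, Pow(142, Rational(1, 2))) ≈ Mul(35.749, I)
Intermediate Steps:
Function('H')(g) = 27 (Function('H')(g) = Add(14, 13) = 27)
Pow(Add(Function('H')(t), -1305), Rational(1, 2)) = Pow(Add(27, -1305), Rational(1, 2)) = Pow(-1278, Rational(1, 2)) = Mul(3, I, Pow(142, Rational(1, 2)))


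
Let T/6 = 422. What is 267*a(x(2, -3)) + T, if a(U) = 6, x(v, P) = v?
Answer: 4134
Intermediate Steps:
T = 2532 (T = 6*422 = 2532)
267*a(x(2, -3)) + T = 267*6 + 2532 = 1602 + 2532 = 4134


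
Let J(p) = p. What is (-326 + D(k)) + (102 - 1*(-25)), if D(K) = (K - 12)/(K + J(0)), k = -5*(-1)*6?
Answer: -992/5 ≈ -198.40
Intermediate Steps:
k = 30 (k = 5*6 = 30)
D(K) = (-12 + K)/K (D(K) = (K - 12)/(K + 0) = (-12 + K)/K)
(-326 + D(k)) + (102 - 1*(-25)) = (-326 + (-12 + 30)/30) + (102 - 1*(-25)) = (-326 + (1/30)*18) + (102 + 25) = (-326 + ⅗) + 127 = -1627/5 + 127 = -992/5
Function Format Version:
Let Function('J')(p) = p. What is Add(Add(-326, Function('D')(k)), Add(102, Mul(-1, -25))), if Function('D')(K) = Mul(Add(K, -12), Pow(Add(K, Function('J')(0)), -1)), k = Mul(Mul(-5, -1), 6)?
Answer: Rational(-992, 5) ≈ -198.40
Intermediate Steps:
k = 30 (k = Mul(5, 6) = 30)
Function('D')(K) = Mul(Pow(K, -1), Add(-12, K)) (Function('D')(K) = Mul(Add(K, -12), Pow(Add(K, 0), -1)) = Mul(Add(-12, K), Pow(K, -1)) = Mul(Pow(K, -1), Add(-12, K)))
Add(Add(-326, Function('D')(k)), Add(102, Mul(-1, -25))) = Add(Add(-326, Mul(Pow(30, -1), Add(-12, 30))), Add(102, Mul(-1, -25))) = Add(Add(-326, Mul(Rational(1, 30), 18)), Add(102, 25)) = Add(Add(-326, Rational(3, 5)), 127) = Add(Rational(-1627, 5), 127) = Rational(-992, 5)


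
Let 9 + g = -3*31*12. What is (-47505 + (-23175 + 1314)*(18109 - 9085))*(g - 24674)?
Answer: 5090688839031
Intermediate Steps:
g = -1125 (g = -9 - 3*31*12 = -9 - 93*12 = -9 - 1116 = -1125)
(-47505 + (-23175 + 1314)*(18109 - 9085))*(g - 24674) = (-47505 + (-23175 + 1314)*(18109 - 9085))*(-1125 - 24674) = (-47505 - 21861*9024)*(-25799) = (-47505 - 197273664)*(-25799) = -197321169*(-25799) = 5090688839031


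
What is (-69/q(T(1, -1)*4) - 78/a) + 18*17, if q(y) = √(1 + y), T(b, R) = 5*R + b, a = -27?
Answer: 2780/9 + 23*I*√15/5 ≈ 308.89 + 17.816*I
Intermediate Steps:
T(b, R) = b + 5*R
(-69/q(T(1, -1)*4) - 78/a) + 18*17 = (-69/√(1 + (1 + 5*(-1))*4) - 78/(-27)) + 18*17 = (-69/√(1 + (1 - 5)*4) - 78*(-1/27)) + 306 = (-69/√(1 - 4*4) + 26/9) + 306 = (-69/√(1 - 16) + 26/9) + 306 = (-69*(-I*√15/15) + 26/9) + 306 = (-(-23)*I*√15/5 + 26/9) + 306 = (23*I*√15/5 + 26/9) + 306 = (26/9 + 23*I*√15/5) + 306 = 2780/9 + 23*I*√15/5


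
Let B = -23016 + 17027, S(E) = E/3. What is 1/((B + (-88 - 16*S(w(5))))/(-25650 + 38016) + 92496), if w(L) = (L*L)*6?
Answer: 12366/1143798659 ≈ 1.0811e-5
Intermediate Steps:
w(L) = 6*L² (w(L) = L²*6 = 6*L²)
S(E) = E/3 (S(E) = E*(⅓) = E/3)
B = -5989
1/((B + (-88 - 16*S(w(5))))/(-25650 + 38016) + 92496) = 1/((-5989 + (-88 - 16*6*5²/3))/(-25650 + 38016) + 92496) = 1/((-5989 + (-88 - 16*6*25/3))/12366 + 92496) = 1/((-5989 + (-88 - 16*150/3))*(1/12366) + 92496) = 1/((-5989 + (-88 - 16*50))*(1/12366) + 92496) = 1/((-5989 + (-88 - 800))*(1/12366) + 92496) = 1/((-5989 - 888)*(1/12366) + 92496) = 1/(-6877*1/12366 + 92496) = 1/(-6877/12366 + 92496) = 1/(1143798659/12366) = 12366/1143798659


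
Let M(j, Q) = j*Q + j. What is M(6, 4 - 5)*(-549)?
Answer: 0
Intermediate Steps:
M(j, Q) = j + Q*j (M(j, Q) = Q*j + j = j + Q*j)
M(6, 4 - 5)*(-549) = (6*(1 + (4 - 5)))*(-549) = (6*(1 - 1))*(-549) = (6*0)*(-549) = 0*(-549) = 0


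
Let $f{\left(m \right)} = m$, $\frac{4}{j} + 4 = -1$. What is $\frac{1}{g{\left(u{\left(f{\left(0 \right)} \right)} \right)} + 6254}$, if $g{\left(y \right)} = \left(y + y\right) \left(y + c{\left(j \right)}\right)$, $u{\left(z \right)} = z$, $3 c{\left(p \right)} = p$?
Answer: $\frac{1}{6254} \approx 0.0001599$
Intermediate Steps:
$j = - \frac{4}{5}$ ($j = \frac{4}{-4 - 1} = \frac{4}{-5} = 4 \left(- \frac{1}{5}\right) = - \frac{4}{5} \approx -0.8$)
$c{\left(p \right)} = \frac{p}{3}$
$g{\left(y \right)} = 2 y \left(- \frac{4}{15} + y\right)$ ($g{\left(y \right)} = \left(y + y\right) \left(y + \frac{1}{3} \left(- \frac{4}{5}\right)\right) = 2 y \left(y - \frac{4}{15}\right) = 2 y \left(- \frac{4}{15} + y\right)$)
$\frac{1}{g{\left(u{\left(f{\left(0 \right)} \right)} \right)} + 6254} = \frac{1}{\frac{2}{15} \cdot 0 \left(-4 + 15 \cdot 0\right) + 6254} = \frac{1}{\frac{2}{15} \cdot 0 \left(-4 + 0\right) + 6254} = \frac{1}{\frac{2}{15} \cdot 0 \left(-4\right) + 6254} = \frac{1}{0 + 6254} = \frac{1}{6254}$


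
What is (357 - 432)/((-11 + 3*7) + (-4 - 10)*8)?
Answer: 25/34 ≈ 0.73529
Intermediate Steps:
(357 - 432)/((-11 + 3*7) + (-4 - 10)*8) = -75/((-11 + 21) - 14*8) = -75/(10 - 112) = -75/(-102) = -75*(-1/102) = 25/34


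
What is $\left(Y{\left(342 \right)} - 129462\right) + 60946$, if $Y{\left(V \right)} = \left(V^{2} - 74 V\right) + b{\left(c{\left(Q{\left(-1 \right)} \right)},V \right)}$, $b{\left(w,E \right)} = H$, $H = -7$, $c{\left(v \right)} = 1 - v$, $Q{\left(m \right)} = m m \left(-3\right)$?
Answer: $23133$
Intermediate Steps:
$Q{\left(m \right)} = - 3 m^{2}$ ($Q{\left(m \right)} = m^{2} \left(-3\right) = - 3 m^{2}$)
$b{\left(w,E \right)} = -7$
$Y{\left(V \right)} = -7 + V^{2} - 74 V$ ($Y{\left(V \right)} = \left(V^{2} - 74 V\right) - 7 = -7 + V^{2} - 74 V$)
$\left(Y{\left(342 \right)} - 129462\right) + 60946 = \left(\left(-7 + 342^{2} - 25308\right) - 129462\right) + 60946 = \left(\left(-7 + 116964 - 25308\right) - 129462\right) + 60946 = \left(91649 - 129462\right) + 60946 = -37813 + 60946 = 23133$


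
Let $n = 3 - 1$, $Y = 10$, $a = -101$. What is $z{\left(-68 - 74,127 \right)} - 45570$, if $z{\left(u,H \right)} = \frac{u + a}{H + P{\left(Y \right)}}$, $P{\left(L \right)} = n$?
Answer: $- \frac{1959591}{43} \approx -45572.0$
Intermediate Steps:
$n = 2$
$P{\left(L \right)} = 2$
$z{\left(u,H \right)} = \frac{-101 + u}{2 + H}$ ($z{\left(u,H \right)} = \frac{u - 101}{H + 2} = \frac{-101 + u}{2 + H}$)
$z{\left(-68 - 74,127 \right)} - 45570 = \frac{-101 - 142}{2 + 127} - 45570 = \frac{-101 - 142}{129} - 45570 = \frac{1}{129} \left(-243\right) - 45570 = - \frac{81}{43} - 45570 = - \frac{1959591}{43}$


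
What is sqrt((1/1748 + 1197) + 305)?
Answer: sqrt(1147342189)/874 ≈ 38.756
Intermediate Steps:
sqrt((1/1748 + 1197) + 305) = sqrt(2092357/1748 + 305) = sqrt(2625497/1748) = sqrt(1147342189)/874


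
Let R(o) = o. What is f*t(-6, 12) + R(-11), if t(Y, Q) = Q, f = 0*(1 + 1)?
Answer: -11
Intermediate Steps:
f = 0 (f = 0*2 = 0)
f*t(-6, 12) + R(-11) = 0*12 - 11 = 0 - 11 = -11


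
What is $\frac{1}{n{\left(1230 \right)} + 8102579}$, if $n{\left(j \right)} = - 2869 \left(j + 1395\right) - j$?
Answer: $\frac{1}{570224} \approx 1.7537 \cdot 10^{-6}$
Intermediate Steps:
$n{\left(j \right)} = -4002255 - 2870 j$ ($n{\left(j \right)} = - 2869 \left(1395 + j\right) - j = \left(-4002255 - 2869 j\right) - j = -4002255 - 2870 j$)
$\frac{1}{n{\left(1230 \right)} + 8102579} = \frac{1}{\left(-4002255 - 3530100\right) + 8102579} = \frac{1}{-7532355 + 8102579} = \frac{1}{570224}$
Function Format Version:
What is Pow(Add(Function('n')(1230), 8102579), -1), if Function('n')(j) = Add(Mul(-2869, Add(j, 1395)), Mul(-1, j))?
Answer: Rational(1, 570224) ≈ 1.7537e-6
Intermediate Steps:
Function('n')(j) = Add(-4002255, Mul(-2870, j)) (Function('n')(j) = Add(Mul(-2869, Add(1395, j)), Mul(-1, j)) = Add(Add(-4002255, Mul(-2869, j)), Mul(-1, j)) = Add(-4002255, Mul(-2870, j)))
Pow(Add(Function('n')(1230), 8102579), -1) = Pow(Add(Add(-4002255, Mul(-2870, 1230)), 8102579), -1) = Pow(Add(Add(-4002255, -3530100), 8102579), -1) = Pow(Add(-7532355, 8102579), -1) = Pow(570224, -1) = Rational(1, 570224)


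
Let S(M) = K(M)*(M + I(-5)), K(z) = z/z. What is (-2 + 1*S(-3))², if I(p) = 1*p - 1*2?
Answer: 144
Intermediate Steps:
K(z) = 1
I(p) = -2 + p (I(p) = p - 2 = -2 + p)
S(M) = -7 + M (S(M) = 1*(M + (-2 - 5)) = 1*(M - 7) = 1*(-7 + M) = -7 + M)
(-2 + 1*S(-3))² = (-2 + 1*(-7 - 3))² = (-2 + 1*(-10))² = (-2 - 10)² = (-12)² = 144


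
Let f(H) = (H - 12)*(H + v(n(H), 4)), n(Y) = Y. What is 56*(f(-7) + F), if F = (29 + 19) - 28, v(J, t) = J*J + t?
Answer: -47824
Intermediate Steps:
v(J, t) = t + J² (v(J, t) = J² + t = t + J²)
F = 20 (F = 48 - 28 = 20)
f(H) = (-12 + H)*(4 + H + H²) (f(H) = (H - 12)*(H + (4 + H²)) = (-12 + H)*(4 + H + H²))
56*(f(-7) + F) = 56*((-48 + (-7)³ - 11*(-7)² - 8*(-7)) + 20) = 56*((-48 - 343 - 11*49 + 56) + 20) = 56*((-48 - 343 - 539 + 56) + 20) = 56*(-874 + 20) = 56*(-854) = -47824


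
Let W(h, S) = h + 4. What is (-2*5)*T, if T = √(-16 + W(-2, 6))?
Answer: -10*I*√14 ≈ -37.417*I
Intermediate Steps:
W(h, S) = 4 + h
T = I*√14 (T = √(-16 + (4 - 2)) = √(-16 + 2) = √(-14) = I*√14 ≈ 3.7417*I)
(-2*5)*T = (-2*5)*(I*√14) = -10*I*√14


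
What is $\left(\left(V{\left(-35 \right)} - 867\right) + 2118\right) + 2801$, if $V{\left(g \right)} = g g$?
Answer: $5277$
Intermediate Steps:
$V{\left(g \right)} = g^{2}$
$\left(\left(V{\left(-35 \right)} - 867\right) + 2118\right) + 2801 = \left(\left(\left(-35\right)^{2} - 867\right) + 2118\right) + 2801 = \left(\left(1225 - 867\right) + 2118\right) + 2801 = \left(358 + 2118\right) + 2801 = 2476 + 2801 = 5277$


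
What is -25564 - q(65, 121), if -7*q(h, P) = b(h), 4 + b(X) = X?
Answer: -178887/7 ≈ -25555.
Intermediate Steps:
b(X) = -4 + X
q(h, P) = 4/7 - h/7 (q(h, P) = -(-4 + h)/7 = 4/7 - h/7)
-25564 - q(65, 121) = -25564 - (4/7 - 1/7*65) = -25564 - (4/7 - 65/7) = -25564 - 1*(-61/7) = -25564 + 61/7 = -178887/7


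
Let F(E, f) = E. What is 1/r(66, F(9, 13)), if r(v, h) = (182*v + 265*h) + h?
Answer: 1/14406 ≈ 6.9416e-5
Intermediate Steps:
r(v, h) = 182*v + 266*h
1/r(66, F(9, 13)) = 1/(182*66 + 266*9) = 1/(12012 + 2394) = 1/14406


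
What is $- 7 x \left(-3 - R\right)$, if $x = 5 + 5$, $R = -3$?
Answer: $0$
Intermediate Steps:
$x = 10$
$- 7 x \left(-3 - R\right) = \left(-7\right) 10 \left(-3 - -3\right) = - 70 \left(-3 + 3\right) = \left(-70\right) 0 = 0$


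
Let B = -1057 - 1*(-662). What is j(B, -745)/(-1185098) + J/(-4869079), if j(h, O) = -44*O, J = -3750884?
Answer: 2142778358506/2885167892371 ≈ 0.74269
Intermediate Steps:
B = -395 (B = -1057 + 662 = -395)
j(B, -745)/(-1185098) + J/(-4869079) = -44*(-745)/(-1185098) - 3750884/(-4869079) = 32780*(-1/1185098) - 3750884*(-1/4869079) = -16390/592549 + 3750884/4869079 = 2142778358506/2885167892371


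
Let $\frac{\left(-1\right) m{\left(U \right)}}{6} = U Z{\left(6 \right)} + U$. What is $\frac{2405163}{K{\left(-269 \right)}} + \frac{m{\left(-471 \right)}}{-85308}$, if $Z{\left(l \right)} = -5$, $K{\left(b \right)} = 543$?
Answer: $\frac{5699605091}{1286729} \approx 4429.5$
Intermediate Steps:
$m{\left(U \right)} = 24 U$ ($m{\left(U \right)} = - 6 \left(U \left(-5\right) + U\right) = - 6 \left(- 5 U + U\right) = - 6 \left(- 4 U\right) = 24 U$)
$\frac{2405163}{K{\left(-269 \right)}} + \frac{m{\left(-471 \right)}}{-85308} = \frac{2405163}{543} + \frac{24 \left(-471\right)}{-85308} = 2405163 \cdot \frac{1}{543} - - \frac{942}{7109} = \frac{801721}{181} + \frac{942}{7109} = \frac{5699605091}{1286729}$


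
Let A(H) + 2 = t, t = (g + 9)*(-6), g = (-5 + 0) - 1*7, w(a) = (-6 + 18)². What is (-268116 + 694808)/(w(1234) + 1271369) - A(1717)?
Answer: -19917516/1271513 ≈ -15.664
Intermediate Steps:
w(a) = 144 (w(a) = 12² = 144)
g = -12 (g = -5 - 7 = -12)
t = 18 (t = (-12 + 9)*(-6) = -3*(-6) = 18)
A(H) = 16 (A(H) = -2 + 18 = 16)
(-268116 + 694808)/(w(1234) + 1271369) - A(1717) = (-268116 + 694808)/(144 + 1271369) - 1*16 = 426692/1271513 - 16 = -19917516/1271513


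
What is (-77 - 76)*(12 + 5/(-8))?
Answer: -13923/8 ≈ -1740.4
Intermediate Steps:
(-77 - 76)*(12 + 5/(-8)) = -153*(12 + 5*(-⅛)) = -153*(12 - 5/8) = -153*91/8 = -13923/8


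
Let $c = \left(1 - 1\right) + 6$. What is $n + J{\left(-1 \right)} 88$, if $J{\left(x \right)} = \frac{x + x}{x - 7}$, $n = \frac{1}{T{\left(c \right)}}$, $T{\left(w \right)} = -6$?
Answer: $\frac{131}{6} \approx 21.833$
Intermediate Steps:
$c = 6$ ($c = 0 + 6 = 6$)
$n = - \frac{1}{6}$ ($n = \frac{1}{-6} = - \frac{1}{6} \approx -0.16667$)
$J{\left(x \right)} = \frac{2 x}{-7 + x}$
$n + J{\left(-1 \right)} 88 = - \frac{1}{6} + 2 \left(-1\right) \frac{1}{-7 - 1} \cdot 88 = - \frac{1}{6} + 2 \left(-1\right) \frac{1}{-8} \cdot 88 = - \frac{1}{6} + 2 \left(-1\right) \left(- \frac{1}{8}\right) 88 = - \frac{1}{6} + \frac{1}{4} \cdot 88 = - \frac{1}{6} + 22 = \frac{131}{6}$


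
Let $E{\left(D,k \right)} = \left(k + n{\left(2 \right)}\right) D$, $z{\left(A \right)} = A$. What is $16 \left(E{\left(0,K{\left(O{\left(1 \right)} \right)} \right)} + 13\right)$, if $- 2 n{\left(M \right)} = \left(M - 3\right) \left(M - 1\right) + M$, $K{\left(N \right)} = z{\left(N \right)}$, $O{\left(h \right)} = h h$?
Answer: $208$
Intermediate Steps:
$O{\left(h \right)} = h^{2}$
$K{\left(N \right)} = N$
$n{\left(M \right)} = - \frac{M}{2} - \frac{\left(-1 + M\right) \left(-3 + M\right)}{2}$ ($n{\left(M \right)} = - \frac{\left(M - 3\right) \left(M - 1\right) + M}{2} = - \frac{\left(-3 + M\right) \left(-1 + M\right) + M}{2} = - \frac{\left(-1 + M\right) \left(-3 + M\right) + M}{2} = - \frac{M + \left(-1 + M\right) \left(-3 + M\right)}{2} = - \frac{M}{2} - \frac{\left(-1 + M\right) \left(-3 + M\right)}{2}$)
$E{\left(D,k \right)} = D \left(- \frac{1}{2} + k\right)$ ($E{\left(D,k \right)} = \left(k - \left(- \frac{3}{2} + 2\right)\right) D = \left(k - \frac{1}{2}\right) D = \left(- \frac{1}{2} + k\right) D = D \left(- \frac{1}{2} + k\right)$)
$16 \left(E{\left(0,K{\left(O{\left(1 \right)} \right)} \right)} + 13\right) = 16 \left(0 \left(- \frac{1}{2} + 1^{2}\right) + 13\right) = 16 \left(0 \left(- \frac{1}{2} + 1\right) + 13\right) = 16 \left(0 \cdot \frac{1}{2} + 13\right) = 16 \left(0 + 13\right) = 16 \cdot 13 = 208$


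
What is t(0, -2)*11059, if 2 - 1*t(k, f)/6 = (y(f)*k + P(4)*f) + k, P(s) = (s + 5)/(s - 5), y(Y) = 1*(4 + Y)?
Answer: -1061664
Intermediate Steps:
y(Y) = 4 + Y
P(s) = (5 + s)/(-5 + s)
t(k, f) = 12 - 6*k + 54*f - 6*k*(4 + f) (t(k, f) = 12 - 6*(((4 + f)*k + ((5 + 4)/(-5 + 4))*f) + k) = 12 - 6*((k*(4 + f) + (9/(-1))*f) + k) = 12 - 6*((k*(4 + f) + (-1*9)*f) + k) = 12 - 6*((k*(4 + f) - 9*f) + k) = 12 - 6*((-9*f + k*(4 + f)) + k) = 12 - 6*(k - 9*f + k*(4 + f)) = 12 + (-6*k + 54*f - 6*k*(4 + f)) = 12 - 6*k + 54*f - 6*k*(4 + f))
t(0, -2)*11059 = (12 - 6*0 + 54*(-2) - 6*0*(4 - 2))*11059 = (12 + 0 - 108 - 6*0*2)*11059 = (12 + 0 - 108 + 0)*11059 = -96*11059 = -1061664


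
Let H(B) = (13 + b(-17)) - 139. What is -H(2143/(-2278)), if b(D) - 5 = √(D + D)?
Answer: 121 - I*√34 ≈ 121.0 - 5.831*I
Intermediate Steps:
b(D) = 5 + √2*√D (b(D) = 5 + √(D + D) = 5 + √(2*D) = 5 + √2*√D)
H(B) = -121 + I*√34 (H(B) = (13 + (5 + √2*√(-17))) - 139 = (13 + (5 + √2*(I*√17))) - 139 = (13 + (5 + I*√34)) - 139 = (18 + I*√34) - 139 = -121 + I*√34)
-H(2143/(-2278)) = -(-121 + I*√34) = 121 - I*√34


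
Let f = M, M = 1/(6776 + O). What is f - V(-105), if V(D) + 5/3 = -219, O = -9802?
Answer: 2003209/9078 ≈ 220.67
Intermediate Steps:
V(D) = -662/3 (V(D) = -5/3 - 219 = -662/3)
M = -1/3026 (M = 1/(6776 - 9802) = 1/(-3026) = -1/3026 ≈ -0.00033047)
f = -1/3026 ≈ -0.00033047
f - V(-105) = -1/3026 - 1*(-662/3) = -1/3026 + 662/3 = 2003209/9078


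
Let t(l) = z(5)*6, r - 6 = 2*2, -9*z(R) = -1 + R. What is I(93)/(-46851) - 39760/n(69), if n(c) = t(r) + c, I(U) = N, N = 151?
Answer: -5588417329/9323349 ≈ -599.40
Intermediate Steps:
z(R) = ⅑ - R/9 (z(R) = -(-1 + R)/9 = ⅑ - R/9)
r = 10 (r = 6 + 2*2 = 6 + 4 = 10)
t(l) = -8/3 (t(l) = (⅑ - ⅑*5)*6 = (⅑ - 5/9)*6 = -4/9*6 = -8/3)
I(U) = 151
n(c) = -8/3 + c
I(93)/(-46851) - 39760/n(69) = 151/(-46851) - 39760/(-8/3 + 69) = 151*(-1/46851) - 39760/199/3 = -151/46851 - 39760*3/199 = -151/46851 - 119280/199 = -5588417329/9323349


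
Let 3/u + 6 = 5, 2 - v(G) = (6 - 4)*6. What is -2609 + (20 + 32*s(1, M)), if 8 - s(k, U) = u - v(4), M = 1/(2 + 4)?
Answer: -2557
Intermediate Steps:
M = ⅙ (M = 1/6 = ⅙ ≈ 0.16667)
v(G) = -10 (v(G) = 2 - (6 - 4)*6 = 2 - 2*6 = 2 - 1*12 = 2 - 12 = -10)
u = -3 (u = 3/(-6 + 5) = 3/(-1) = 3*(-1) = -3)
s(k, U) = 1 (s(k, U) = 8 - (-3 - 1*(-10)) = 8 - (-3 + 10) = 8 - 1*7 = 8 - 7 = 1)
-2609 + (20 + 32*s(1, M)) = -2609 + (20 + 32*1) = -2609 + (20 + 32) = -2609 + 52 = -2557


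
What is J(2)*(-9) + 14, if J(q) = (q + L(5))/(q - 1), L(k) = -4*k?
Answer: 176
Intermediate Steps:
J(q) = (-20 + q)/(-1 + q) (J(q) = (q - 4*5)/(q - 1) = (q - 20)/(-1 + q) = (-20 + q)/(-1 + q))
J(2)*(-9) + 14 = ((-20 + 2)/(-1 + 2))*(-9) + 14 = (-18/1)*(-9) + 14 = (1*(-18))*(-9) + 14 = -18*(-9) + 14 = 162 + 14 = 176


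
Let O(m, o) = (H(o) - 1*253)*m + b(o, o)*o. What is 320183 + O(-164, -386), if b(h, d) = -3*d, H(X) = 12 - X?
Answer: -150585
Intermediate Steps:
O(m, o) = -3*o² + m*(-241 - o) (O(m, o) = ((12 - o) - 1*253)*m + (-3*o)*o = ((12 - o) - 253)*m - 3*o² = (-241 - o)*m - 3*o² = m*(-241 - o) - 3*o² = -3*o² + m*(-241 - o))
320183 + O(-164, -386) = 320183 + (-241*(-164) - 3*(-386)² - 1*(-164)*(-386)) = 320183 + (39524 - 3*148996 - 63304) = 320183 + (39524 - 446988 - 63304) = 320183 - 470768 = -150585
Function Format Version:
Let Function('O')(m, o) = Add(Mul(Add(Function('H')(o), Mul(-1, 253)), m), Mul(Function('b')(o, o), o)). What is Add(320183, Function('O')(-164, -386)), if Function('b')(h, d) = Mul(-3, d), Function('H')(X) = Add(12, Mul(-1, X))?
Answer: -150585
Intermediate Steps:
Function('O')(m, o) = Add(Mul(-3, Pow(o, 2)), Mul(m, Add(-241, Mul(-1, o)))) (Function('O')(m, o) = Add(Mul(Add(Add(12, Mul(-1, o)), Mul(-1, 253)), m), Mul(Mul(-3, o), o)) = Add(Mul(Add(Add(12, Mul(-1, o)), -253), m), Mul(-3, Pow(o, 2))) = Add(Mul(Add(-241, Mul(-1, o)), m), Mul(-3, Pow(o, 2))) = Add(Mul(m, Add(-241, Mul(-1, o))), Mul(-3, Pow(o, 2))) = Add(Mul(-3, Pow(o, 2)), Mul(m, Add(-241, Mul(-1, o)))))
Add(320183, Function('O')(-164, -386)) = Add(320183, Add(Mul(-241, -164), Mul(-3, Pow(-386, 2)), Mul(-1, -164, -386))) = Add(320183, Add(39524, Mul(-3, 148996), -63304)) = Add(320183, Add(39524, -446988, -63304)) = Add(320183, -470768) = -150585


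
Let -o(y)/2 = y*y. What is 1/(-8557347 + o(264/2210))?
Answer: -1221025/10448734655523 ≈ -1.1686e-7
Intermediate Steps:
o(y) = -2*y² (o(y) = -2*y*y = -2*y²)
1/(-8557347 + o(264/2210)) = 1/(-8557347 - 2*(264/2210)²) = 1/(-8557347 - 2*(264*(1/2210))²) = 1/(-8557347 - 2*(132/1105)²) = 1/(-8557347 - 2*17424/1221025) = 1/(-8557347 - 34848/1221025) = 1/(-10448734655523/1221025) = -1221025/10448734655523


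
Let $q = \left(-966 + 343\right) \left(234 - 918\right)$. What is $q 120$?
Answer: $51135840$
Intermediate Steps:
$q = 426132$ ($q = \left(-623\right) \left(-684\right) = 426132$)
$q 120 = 426132 \cdot 120 = 51135840$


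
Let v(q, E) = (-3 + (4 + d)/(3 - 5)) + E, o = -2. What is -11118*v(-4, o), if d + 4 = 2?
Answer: 66708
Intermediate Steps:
d = -2 (d = -4 + 2 = -2)
v(q, E) = -4 + E (v(q, E) = (-3 + (4 - 2)/(3 - 5)) + E = (-3 + 2/(-2)) + E = (-3 + 2*(-½)) + E = (-3 - 1) + E = -4 + E)
-11118*v(-4, o) = -11118*(-4 - 2) = -11118*(-6) = 66708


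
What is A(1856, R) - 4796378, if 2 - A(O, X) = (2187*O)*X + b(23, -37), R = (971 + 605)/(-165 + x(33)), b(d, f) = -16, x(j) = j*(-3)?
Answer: 213785768/11 ≈ 1.9435e+7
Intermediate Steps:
x(j) = -3*j
R = -197/33 (R = (971 + 605)/(-165 - 3*33) = 1576/(-165 - 99) = 1576/(-264) = 1576*(-1/264) = -197/33 ≈ -5.9697)
A(O, X) = 18 - 2187*O*X (A(O, X) = 2 - ((2187*O)*X - 16) = 2 - (2187*O*X - 16) = 2 - (-16 + 2187*O*X) = 2 + (16 - 2187*O*X) = 18 - 2187*O*X)
A(1856, R) - 4796378 = (18 - 2187*1856*(-197/33)) - 4796378 = (18 + 266545728/11) - 4796378 = 266545926/11 - 4796378 = 213785768/11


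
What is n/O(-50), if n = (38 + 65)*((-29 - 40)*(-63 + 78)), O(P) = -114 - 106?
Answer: 21321/44 ≈ 484.57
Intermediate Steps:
O(P) = -220
n = -106605 (n = 103*(-69*15) = 103*(-1035) = -106605)
n/O(-50) = -106605/(-220) = -106605*(-1/220) = 21321/44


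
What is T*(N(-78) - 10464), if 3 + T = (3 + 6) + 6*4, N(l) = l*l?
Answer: -131400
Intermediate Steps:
N(l) = l²
T = 30 (T = -3 + ((3 + 6) + 6*4) = -3 + (9 + 24) = -3 + 33 = 30)
T*(N(-78) - 10464) = 30*((-78)² - 10464) = 30*(6084 - 10464) = 30*(-4380) = -131400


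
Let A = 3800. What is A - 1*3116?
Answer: 684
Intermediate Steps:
A - 1*3116 = 3800 - 1*3116 = 3800 - 3116 = 684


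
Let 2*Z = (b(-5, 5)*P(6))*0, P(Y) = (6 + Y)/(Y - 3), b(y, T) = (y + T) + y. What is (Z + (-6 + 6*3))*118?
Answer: 1416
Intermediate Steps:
b(y, T) = T + 2*y (b(y, T) = (T + y) + y = T + 2*y)
P(Y) = (6 + Y)/(-3 + Y)
Z = 0 (Z = (((5 + 2*(-5))*((6 + 6)/(-3 + 6)))*0)/2 = (((5 - 10)*(12/3))*0)/2 = (-5*12/3*0)/2 = (-5*4*0)/2 = (-20*0)/2 = (1/2)*0 = 0)
(Z + (-6 + 6*3))*118 = (0 + (-6 + 6*3))*118 = (0 + (-6 + 18))*118 = (0 + 12)*118 = 12*118 = 1416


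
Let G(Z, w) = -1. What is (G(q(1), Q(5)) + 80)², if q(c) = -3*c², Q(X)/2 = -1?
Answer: 6241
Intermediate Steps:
Q(X) = -2 (Q(X) = 2*(-1) = -2)
(G(q(1), Q(5)) + 80)² = (-1 + 80)² = 79² = 6241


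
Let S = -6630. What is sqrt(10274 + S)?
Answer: 2*sqrt(911) ≈ 60.366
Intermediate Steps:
sqrt(10274 + S) = sqrt(10274 - 6630) = sqrt(3644) = 2*sqrt(911)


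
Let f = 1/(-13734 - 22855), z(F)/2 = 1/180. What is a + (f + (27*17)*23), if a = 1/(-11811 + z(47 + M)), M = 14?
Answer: 410600834272198/38893704521 ≈ 10557.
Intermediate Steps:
z(F) = 1/90 (z(F) = 2/180 = 2*(1/180) = 1/90)
a = -90/1062989 (a = 1/(-11811 + 1/90) = 1/(-1062989/90) = -90/1062989 ≈ -8.4667e-5)
f = -1/36589 (f = 1/(-36589) = -1/36589 ≈ -2.7331e-5)
a + (f + (27*17)*23) = -90/1062989 + (-1/36589 + (27*17)*23) = -90/1062989 + (-1/36589 + 459*23) = -90/1062989 + (-1/36589 + 10557) = -90/1062989 + 386270072/36589 = 410600834272198/38893704521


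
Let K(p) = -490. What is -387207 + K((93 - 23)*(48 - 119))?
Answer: -387697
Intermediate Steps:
-387207 + K((93 - 23)*(48 - 119)) = -387207 - 490 = -387697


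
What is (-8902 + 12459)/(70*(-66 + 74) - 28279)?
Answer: -3557/27719 ≈ -0.12832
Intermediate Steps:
(-8902 + 12459)/(70*(-66 + 74) - 28279) = 3557/(70*8 - 28279) = 3557/(560 - 28279) = 3557/(-27719) = 3557*(-1/27719) = -3557/27719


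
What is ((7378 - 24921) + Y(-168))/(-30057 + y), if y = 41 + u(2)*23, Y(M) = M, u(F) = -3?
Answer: 17711/30085 ≈ 0.58870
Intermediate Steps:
y = -28 (y = 41 - 3*23 = 41 - 69 = -28)
((7378 - 24921) + Y(-168))/(-30057 + y) = ((7378 - 24921) - 168)/(-30057 - 28) = (-17543 - 168)/(-30085) = -17711*(-1/30085) = 17711/30085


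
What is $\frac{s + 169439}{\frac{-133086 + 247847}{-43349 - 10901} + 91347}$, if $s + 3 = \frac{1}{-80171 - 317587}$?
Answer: $\frac{1828076476709875}{985536927152331} \approx 1.8549$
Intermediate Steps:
$s = - \frac{1193275}{397758}$ ($s = -3 + \frac{1}{-80171 - 317587} = -3 + \frac{1}{-397758} = -3 - \frac{1}{397758} = - \frac{1193275}{397758} \approx -3.0$)
$\frac{s + 169439}{\frac{-133086 + 247847}{-43349 - 10901} + 91347} = \frac{- \frac{1193275}{397758} + 169439}{\frac{-133086 + 247847}{-43349 - 10901} + 91347} = \frac{67394524487}{397758 \left(\frac{114761}{-54250} + 91347\right)} = \frac{67394524487}{397758 \left(114761 \left(- \frac{1}{54250}\right) + 91347\right)} = \frac{67394524487}{397758 \left(- \frac{114761}{54250} + 91347\right)} = \frac{67394524487}{397758 \cdot \frac{4955459989}{54250}} = \frac{67394524487}{397758} \cdot \frac{54250}{4955459989} = \frac{1828076476709875}{985536927152331}$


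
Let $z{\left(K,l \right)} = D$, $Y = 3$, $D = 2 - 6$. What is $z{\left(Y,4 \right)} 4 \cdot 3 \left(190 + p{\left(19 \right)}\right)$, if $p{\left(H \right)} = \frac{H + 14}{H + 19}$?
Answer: $- \frac{174072}{19} \approx -9161.7$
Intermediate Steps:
$D = -4$ ($D = 2 - 6 = -4$)
$z{\left(K,l \right)} = -4$
$p{\left(H \right)} = \frac{14 + H}{19 + H}$
$z{\left(Y,4 \right)} 4 \cdot 3 \left(190 + p{\left(19 \right)}\right) = \left(-4\right) 4 \cdot 3 \left(190 + \frac{14 + 19}{19 + 19}\right) = \left(-16\right) 3 \left(190 + \frac{1}{38} \cdot 33\right) = - 48 \left(190 + \frac{1}{38} \cdot 33\right) = - 48 \left(190 + \frac{33}{38}\right) = \left(-48\right) \frac{7253}{38} = - \frac{174072}{19}$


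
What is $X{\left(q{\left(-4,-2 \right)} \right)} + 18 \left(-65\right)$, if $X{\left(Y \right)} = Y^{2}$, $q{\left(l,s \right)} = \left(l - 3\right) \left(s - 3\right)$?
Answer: $55$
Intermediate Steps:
$q{\left(l,s \right)} = \left(-3 + l\right) \left(-3 + s\right)$
$X{\left(q{\left(-4,-2 \right)} \right)} + 18 \left(-65\right) = \left(9 - -12 - -6 - -8\right)^{2} + 18 \left(-65\right) = \left(9 + 12 + 6 + 8\right)^{2} - 1170 = 35^{2} - 1170 = 1225 - 1170 = 55$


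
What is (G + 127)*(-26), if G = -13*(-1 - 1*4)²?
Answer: 5148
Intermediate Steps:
G = -325 (G = -13*(-1 - 4)² = -13*(-5)² = -13*25 = -325)
(G + 127)*(-26) = (-325 + 127)*(-26) = -198*(-26) = 5148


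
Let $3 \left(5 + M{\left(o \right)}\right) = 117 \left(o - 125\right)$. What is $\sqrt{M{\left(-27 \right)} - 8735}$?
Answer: $2 i \sqrt{3667} \approx 121.11 i$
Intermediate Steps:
$M{\left(o \right)} = -4880 + 39 o$ ($M{\left(o \right)} = -5 + \frac{117 \left(o - 125\right)}{3} = -5 + \frac{117 \left(-125 + o\right)}{3} = -5 + \frac{-14625 + 117 o}{3} = -5 + \left(-4875 + 39 o\right) = -4880 + 39 o$)
$\sqrt{M{\left(-27 \right)} - 8735} = \sqrt{\left(-4880 + 39 \left(-27\right)\right) - 8735} = \sqrt{\left(-4880 - 1053\right) - 8735} = \sqrt{-5933 - 8735} = \sqrt{-14668} = 2 i \sqrt{3667}$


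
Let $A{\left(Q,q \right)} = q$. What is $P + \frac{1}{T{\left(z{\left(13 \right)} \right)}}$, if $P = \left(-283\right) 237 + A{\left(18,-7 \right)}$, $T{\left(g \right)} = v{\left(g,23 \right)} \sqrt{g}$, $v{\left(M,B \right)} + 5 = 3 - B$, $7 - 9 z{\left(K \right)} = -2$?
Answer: $- \frac{1676951}{25} \approx -67078.0$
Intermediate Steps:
$z{\left(K \right)} = 1$ ($z{\left(K \right)} = \frac{7}{9} - - \frac{2}{9} = \frac{7}{9} + \frac{2}{9} = 1$)
$v{\left(M,B \right)} = -2 - B$ ($v{\left(M,B \right)} = -5 - \left(-3 + B\right) = -2 - B$)
$T{\left(g \right)} = - 25 \sqrt{g}$ ($T{\left(g \right)} = \left(-2 - 23\right) \sqrt{g} = - 25 \sqrt{g}$)
$P = -67078$ ($P = \left(-283\right) 237 - 7 = -67071 - 7 = -67078$)
$P + \frac{1}{T{\left(z{\left(13 \right)} \right)}} = -67078 + \frac{1}{\left(-25\right) \sqrt{1}} = -67078 + \frac{1}{\left(-25\right) 1} = -67078 + \frac{1}{-25} = -67078 - \frac{1}{25} = - \frac{1676951}{25}$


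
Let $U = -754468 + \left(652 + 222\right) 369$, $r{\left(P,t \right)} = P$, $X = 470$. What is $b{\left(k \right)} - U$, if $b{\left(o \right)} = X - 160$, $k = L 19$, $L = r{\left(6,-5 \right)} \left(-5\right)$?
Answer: $432272$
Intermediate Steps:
$L = -30$ ($L = 6 \left(-5\right) = -30$)
$U = -431962$ ($U = -754468 + 874 \cdot 369 = -754468 + 322506 = -431962$)
$k = -570$ ($k = \left(-30\right) 19 = -570$)
$b{\left(o \right)} = 310$ ($b{\left(o \right)} = 470 - 160 = 310$)
$b{\left(k \right)} - U = 310 - -431962 = 310 + 431962 = 432272$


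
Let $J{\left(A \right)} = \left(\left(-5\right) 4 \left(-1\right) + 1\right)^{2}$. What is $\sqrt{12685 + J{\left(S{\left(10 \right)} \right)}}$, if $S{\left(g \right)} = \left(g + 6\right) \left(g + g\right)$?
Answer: $\sqrt{13126} \approx 114.57$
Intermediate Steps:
$S{\left(g \right)} = 2 g \left(6 + g\right)$ ($S{\left(g \right)} = \left(6 + g\right) 2 g = 2 g \left(6 + g\right)$)
$J{\left(A \right)} = 441$ ($J{\left(A \right)} = \left(\left(-20\right) \left(-1\right) + 1\right)^{2} = \left(20 + 1\right)^{2} = 21^{2} = 441$)
$\sqrt{12685 + J{\left(S{\left(10 \right)} \right)}} = \sqrt{12685 + 441} = \sqrt{13126}$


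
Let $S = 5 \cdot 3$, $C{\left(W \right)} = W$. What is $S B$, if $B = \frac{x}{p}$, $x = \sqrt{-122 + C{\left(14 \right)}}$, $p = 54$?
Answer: $\frac{5 i \sqrt{3}}{3} \approx 2.8868 i$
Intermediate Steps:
$x = 6 i \sqrt{3}$ ($x = \sqrt{-122 + 14} = \sqrt{-108} = 6 i \sqrt{3} \approx 10.392 i$)
$B = \frac{i \sqrt{3}}{9}$ ($B = \frac{6 i \sqrt{3}}{54} = 6 i \sqrt{3} \cdot \frac{1}{54} = \frac{i \sqrt{3}}{9} \approx 0.19245 i$)
$S = 15$
$S B = 15 \frac{i \sqrt{3}}{9} = \frac{5 i \sqrt{3}}{3}$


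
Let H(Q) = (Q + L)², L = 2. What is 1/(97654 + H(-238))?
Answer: 1/153350 ≈ 6.5210e-6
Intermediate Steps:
H(Q) = (2 + Q)² (H(Q) = (Q + 2)² = (2 + Q)²)
1/(97654 + H(-238)) = 1/(97654 + (2 - 238)²) = 1/(97654 + (-236)²) = 1/(97654 + 55696) = 1/153350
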